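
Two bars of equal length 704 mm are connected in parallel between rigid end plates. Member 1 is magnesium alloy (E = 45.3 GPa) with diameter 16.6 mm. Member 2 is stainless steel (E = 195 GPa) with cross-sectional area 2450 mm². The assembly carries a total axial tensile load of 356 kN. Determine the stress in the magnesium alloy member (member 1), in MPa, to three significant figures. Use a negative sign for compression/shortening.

33.1 MPa

A_1 = 216.4 mm².
Equal strain + equilibrium ⇒ each member carries load in proportion to AE: A₁E₁ = 9804000 N, A₂E₂ = 477800000 N, ΣAE = 487600000 N.
σ₁ = P·E₁/ΣAE = 356000·45300/487600000 = 33.08 MPa.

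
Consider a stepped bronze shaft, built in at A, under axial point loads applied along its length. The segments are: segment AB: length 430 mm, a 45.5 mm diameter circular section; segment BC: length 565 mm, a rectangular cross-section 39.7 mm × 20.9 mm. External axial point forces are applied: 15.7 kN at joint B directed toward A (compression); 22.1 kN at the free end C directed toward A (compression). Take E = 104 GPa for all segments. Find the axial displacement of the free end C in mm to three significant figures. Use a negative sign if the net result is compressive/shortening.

-0.241 mm

Internal axial forces (sectioning from the free end, tension +): N_BC = -22.1 kN, N_AB = -37.8 kN.
A_AB = 1626 mm².
A_BC = 829.7 mm².
δ_AB = -37800·430/(1626·104000) = -0.09612 mm
δ_BC = -22100·565/(829.7·104000) = -0.1447 mm
δ = Σδ_i = -0.2408 mm.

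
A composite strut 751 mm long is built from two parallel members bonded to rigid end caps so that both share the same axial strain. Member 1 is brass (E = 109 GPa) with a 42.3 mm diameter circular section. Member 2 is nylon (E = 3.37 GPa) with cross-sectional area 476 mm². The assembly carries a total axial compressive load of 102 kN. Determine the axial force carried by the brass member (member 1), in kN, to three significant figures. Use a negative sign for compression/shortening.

A_1 = 1405 mm².
Equal strain + equilibrium ⇒ each member carries load in proportion to AE: A₁E₁ = 153200000 N, A₂E₂ = 1604000 N, ΣAE = 154800000 N.
F₁ = P·A₁E₁/ΣAE = -102000·153200000/154800000 = -100900 N.

-101 kN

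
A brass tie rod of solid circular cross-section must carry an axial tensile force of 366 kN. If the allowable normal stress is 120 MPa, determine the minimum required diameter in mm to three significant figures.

62.3 mm

Required area A ≥ P/σ_allow = 366000/120 = 3050 mm².
For a solid circular section, d ≥ √(4A/π) = 62.32 mm.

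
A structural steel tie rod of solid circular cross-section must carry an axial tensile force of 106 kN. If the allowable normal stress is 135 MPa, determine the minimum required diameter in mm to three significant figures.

Required area A ≥ P/σ_allow = 106000/135 = 785.2 mm².
For a solid circular section, d ≥ √(4A/π) = 31.62 mm.

31.6 mm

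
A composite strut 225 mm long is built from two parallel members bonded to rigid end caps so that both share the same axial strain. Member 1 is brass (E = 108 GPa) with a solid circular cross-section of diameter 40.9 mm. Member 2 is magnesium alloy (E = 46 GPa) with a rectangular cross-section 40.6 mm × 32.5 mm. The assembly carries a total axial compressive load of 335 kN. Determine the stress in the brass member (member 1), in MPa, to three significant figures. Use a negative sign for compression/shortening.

-179 MPa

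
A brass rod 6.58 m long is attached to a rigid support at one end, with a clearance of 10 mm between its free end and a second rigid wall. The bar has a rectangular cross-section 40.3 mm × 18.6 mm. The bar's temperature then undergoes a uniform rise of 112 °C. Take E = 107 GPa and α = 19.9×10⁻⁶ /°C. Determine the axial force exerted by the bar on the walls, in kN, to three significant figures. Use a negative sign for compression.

-56.9 kN

Free thermal expansion αLΔT = 19.9e-6 · 6580 · 112 = 14.67 mm.
The walls engage after the gap closes; constrained expansion = 14.67 − 10 = 4.666 mm.
The walls impose strain ε = −(4.666)/6580 = -7.0904e-04; σ = Eε = 107000 · -7.0904e-04 = -75.87 MPa.
Wall reaction R = σ·A = -75.87·749.6 = -56870 N = -56.87 kN.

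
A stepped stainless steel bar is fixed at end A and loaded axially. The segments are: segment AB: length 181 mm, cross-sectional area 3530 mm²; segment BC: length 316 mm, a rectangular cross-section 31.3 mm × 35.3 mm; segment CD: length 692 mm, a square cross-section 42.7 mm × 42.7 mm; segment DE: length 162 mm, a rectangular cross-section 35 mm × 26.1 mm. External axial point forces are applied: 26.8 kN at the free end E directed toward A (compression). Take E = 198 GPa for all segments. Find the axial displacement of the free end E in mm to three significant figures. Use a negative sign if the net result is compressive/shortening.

-0.121 mm

Internal axial forces (sectioning from the free end, tension +): N_DE = -26.8 kN, N_CD = -26.8 kN, N_BC = -26.8 kN, N_AB = -26.8 kN.
A_BC = 1105 mm².
A_CD = 1823 mm².
A_DE = 913.5 mm².
δ_AB = -26800·181/(3530·198000) = -0.00694 mm
δ_BC = -26800·316/(1105·198000) = -0.03871 mm
δ_CD = -26800·692/(1823·198000) = -0.05137 mm
δ_DE = -26800·162/(913.5·198000) = -0.024 mm
δ = Σδ_i = -0.121 mm.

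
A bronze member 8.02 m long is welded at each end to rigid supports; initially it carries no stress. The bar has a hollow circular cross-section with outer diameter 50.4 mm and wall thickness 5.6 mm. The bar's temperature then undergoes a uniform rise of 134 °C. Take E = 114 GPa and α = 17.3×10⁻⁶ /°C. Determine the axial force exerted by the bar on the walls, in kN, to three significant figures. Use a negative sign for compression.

Free thermal expansion αLΔT = 17.3e-6 · 8020 · 134 = 18.59 mm.
The walls impose strain ε = −(18.59)/8020 = -2.3182e-03; σ = Eε = 114000 · -2.3182e-03 = -264.3 MPa.
Wall reaction R = σ·A = -264.3·788.2 = -208300 N = -208.3 kN.

-208 kN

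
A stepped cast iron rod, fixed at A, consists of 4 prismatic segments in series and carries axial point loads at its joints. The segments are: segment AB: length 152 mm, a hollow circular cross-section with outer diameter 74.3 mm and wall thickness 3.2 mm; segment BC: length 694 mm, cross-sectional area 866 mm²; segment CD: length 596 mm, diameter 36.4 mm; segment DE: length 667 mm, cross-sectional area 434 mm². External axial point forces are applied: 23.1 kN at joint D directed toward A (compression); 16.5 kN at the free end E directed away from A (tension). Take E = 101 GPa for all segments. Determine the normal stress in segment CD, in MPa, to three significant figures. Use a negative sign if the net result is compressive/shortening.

Internal axial forces (sectioning from the free end, tension +): N_DE = 16.5 kN, N_CD = -6.6 kN, N_BC = -6.6 kN, N_AB = -6.6 kN.
A_CD = 1041 mm².
σ_CD = N_CD/A_CD = -6600/1041 = -6.342 MPa.

-6.34 MPa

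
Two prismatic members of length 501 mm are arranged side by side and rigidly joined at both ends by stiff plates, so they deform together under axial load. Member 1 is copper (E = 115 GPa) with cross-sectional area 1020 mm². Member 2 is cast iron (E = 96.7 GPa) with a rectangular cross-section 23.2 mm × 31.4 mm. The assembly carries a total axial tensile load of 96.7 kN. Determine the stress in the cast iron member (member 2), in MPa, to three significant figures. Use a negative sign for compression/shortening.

49.8 MPa

A_2 = 728.5 mm².
Equal strain + equilibrium ⇒ each member carries load in proportion to AE: A₁E₁ = 117300000 N, A₂E₂ = 70440000 N, ΣAE = 187700000 N.
σ₂ = P·E₂/ΣAE = 96700·96700/187700000 = 49.81 MPa.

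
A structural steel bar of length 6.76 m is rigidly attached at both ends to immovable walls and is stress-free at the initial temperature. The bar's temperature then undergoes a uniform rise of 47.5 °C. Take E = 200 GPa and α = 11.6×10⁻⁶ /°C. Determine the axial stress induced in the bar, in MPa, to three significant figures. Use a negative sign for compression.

Free thermal expansion αLΔT = 11.6e-6 · 6760 · 47.5 = 3.725 mm.
The walls impose strain ε = −(3.725)/6760 = -5.5100e-04; σ = Eε = 200000 · -5.5100e-04 = -110.2 MPa.

-110 MPa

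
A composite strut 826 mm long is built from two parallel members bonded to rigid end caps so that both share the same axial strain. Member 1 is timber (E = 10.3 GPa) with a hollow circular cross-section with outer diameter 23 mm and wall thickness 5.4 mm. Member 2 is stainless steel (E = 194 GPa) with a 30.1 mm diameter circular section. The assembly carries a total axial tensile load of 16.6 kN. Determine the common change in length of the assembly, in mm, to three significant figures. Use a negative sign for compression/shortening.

0.0972 mm

A_1 = 298.6 mm².
A_2 = 711.6 mm².
Equal strain + equilibrium ⇒ each member carries load in proportion to AE: A₁E₁ = 3075000 N, A₂E₂ = 138000000 N, ΣAE = 141100000 N.
δ = PL/ΣAE = 16600·826/141100000 = 0.09716 mm.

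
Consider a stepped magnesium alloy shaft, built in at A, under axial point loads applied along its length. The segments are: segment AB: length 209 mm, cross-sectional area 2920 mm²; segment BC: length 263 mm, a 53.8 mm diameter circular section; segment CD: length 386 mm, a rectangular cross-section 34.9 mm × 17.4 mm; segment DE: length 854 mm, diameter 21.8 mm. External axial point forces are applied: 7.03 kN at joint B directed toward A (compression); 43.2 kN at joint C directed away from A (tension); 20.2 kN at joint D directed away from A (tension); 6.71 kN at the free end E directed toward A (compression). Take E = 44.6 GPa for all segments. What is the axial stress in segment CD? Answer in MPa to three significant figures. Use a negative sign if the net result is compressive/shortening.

22.2 MPa

Internal axial forces (sectioning from the free end, tension +): N_DE = -6.71 kN, N_CD = 13.49 kN, N_BC = 56.69 kN, N_AB = 49.66 kN.
A_CD = 607.3 mm².
σ_CD = N_CD/A_CD = 13490/607.3 = 22.21 MPa.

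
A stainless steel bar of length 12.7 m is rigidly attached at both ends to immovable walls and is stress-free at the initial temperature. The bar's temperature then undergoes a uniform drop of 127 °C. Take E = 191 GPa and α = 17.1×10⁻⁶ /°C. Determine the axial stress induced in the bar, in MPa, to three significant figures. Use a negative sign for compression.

Free thermal expansion αLΔT = 17.1e-6 · 12700 · -127 = -27.58 mm.
The walls impose strain ε = −(-27.58)/12700 = 2.1717e-03; σ = Eε = 191000 · 2.1717e-03 = 414.8 MPa.

415 MPa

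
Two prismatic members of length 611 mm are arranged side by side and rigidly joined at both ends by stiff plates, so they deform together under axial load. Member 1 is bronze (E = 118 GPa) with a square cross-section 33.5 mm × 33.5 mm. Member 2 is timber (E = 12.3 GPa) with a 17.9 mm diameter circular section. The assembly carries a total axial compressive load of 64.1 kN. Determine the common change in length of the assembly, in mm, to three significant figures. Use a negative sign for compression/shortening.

A_1 = 1122 mm².
A_2 = 251.6 mm².
Equal strain + equilibrium ⇒ each member carries load in proportion to AE: A₁E₁ = 132400000 N, A₂E₂ = 3095000 N, ΣAE = 135500000 N.
δ = PL/ΣAE = -64100·611/135500000 = -0.289 mm.

-0.289 mm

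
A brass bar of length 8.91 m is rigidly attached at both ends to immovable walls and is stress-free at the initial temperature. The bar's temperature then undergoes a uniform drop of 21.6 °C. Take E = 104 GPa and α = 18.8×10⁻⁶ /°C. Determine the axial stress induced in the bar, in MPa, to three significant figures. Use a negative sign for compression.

Free thermal expansion αLΔT = 18.8e-6 · 8910 · -21.6 = -3.618 mm.
The walls impose strain ε = −(-3.618)/8910 = 4.0608e-04; σ = Eε = 104000 · 4.0608e-04 = 42.23 MPa.

42.2 MPa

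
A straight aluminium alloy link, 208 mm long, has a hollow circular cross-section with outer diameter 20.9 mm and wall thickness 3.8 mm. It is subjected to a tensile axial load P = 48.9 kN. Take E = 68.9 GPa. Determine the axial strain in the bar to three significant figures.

0.00348

A = 204.1 mm².
σ = N/A = 239.5 MPa; ε = σ/E = 239.5/68900 = 3.477e-03.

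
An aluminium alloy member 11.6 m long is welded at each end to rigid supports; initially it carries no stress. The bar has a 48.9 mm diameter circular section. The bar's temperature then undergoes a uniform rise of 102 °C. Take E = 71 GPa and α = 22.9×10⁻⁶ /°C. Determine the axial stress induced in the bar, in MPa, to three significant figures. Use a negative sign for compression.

Free thermal expansion αLΔT = 22.9e-6 · 11600 · 102 = 27.1 mm.
The walls impose strain ε = −(27.1)/11600 = -2.3358e-03; σ = Eε = 71000 · -2.3358e-03 = -165.8 MPa.

-166 MPa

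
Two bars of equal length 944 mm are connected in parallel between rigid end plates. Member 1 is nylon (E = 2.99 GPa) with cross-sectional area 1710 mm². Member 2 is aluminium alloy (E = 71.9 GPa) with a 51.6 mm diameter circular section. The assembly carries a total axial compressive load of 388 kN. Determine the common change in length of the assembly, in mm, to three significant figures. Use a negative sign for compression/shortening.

-2.36 mm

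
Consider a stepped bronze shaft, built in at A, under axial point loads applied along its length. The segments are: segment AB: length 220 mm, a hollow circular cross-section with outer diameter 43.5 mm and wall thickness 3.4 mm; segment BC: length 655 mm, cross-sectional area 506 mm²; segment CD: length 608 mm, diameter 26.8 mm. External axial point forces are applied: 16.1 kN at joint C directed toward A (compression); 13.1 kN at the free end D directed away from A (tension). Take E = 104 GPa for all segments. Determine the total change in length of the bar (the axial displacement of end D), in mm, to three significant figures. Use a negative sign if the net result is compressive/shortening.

Internal axial forces (sectioning from the free end, tension +): N_CD = 13.1 kN, N_BC = -3 kN, N_AB = -3 kN.
A_AB = 428.3 mm².
A_CD = 564.1 mm².
δ_AB = -3000·220/(428.3·104000) = -0.01482 mm
δ_BC = -3000·655/(506·104000) = -0.03734 mm
δ_CD = 13100·608/(564.1·104000) = 0.1358 mm
δ = Σδ_i = 0.08361 mm.

0.0836 mm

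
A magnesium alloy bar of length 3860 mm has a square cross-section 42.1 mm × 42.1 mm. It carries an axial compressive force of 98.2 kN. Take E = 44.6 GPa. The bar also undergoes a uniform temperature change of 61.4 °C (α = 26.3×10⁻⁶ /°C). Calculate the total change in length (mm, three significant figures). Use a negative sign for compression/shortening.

1.44 mm

A = 1772 mm².
δ_mech = NL/(AE) = -98200·3860/(1772·44600) = -4.795 mm.
δ_thermal = αLΔT = 26.3e-6·3860·61.4 = 6.233 mm.
δ = δ_mech + δ_thermal = 1.438 mm.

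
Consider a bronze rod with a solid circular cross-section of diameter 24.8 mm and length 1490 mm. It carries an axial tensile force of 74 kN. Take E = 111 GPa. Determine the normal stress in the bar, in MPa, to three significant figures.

A = 483.1 mm².
σ = N/A = 74000/483.1 = 153.2 MPa.

153 MPa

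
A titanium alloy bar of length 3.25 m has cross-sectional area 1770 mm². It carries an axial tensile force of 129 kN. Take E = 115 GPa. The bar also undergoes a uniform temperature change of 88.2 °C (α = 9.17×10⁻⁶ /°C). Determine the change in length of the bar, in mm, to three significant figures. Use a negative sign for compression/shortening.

4.69 mm

δ_mech = NL/(AE) = 129000·3250/(1770·115000) = 2.06 mm.
δ_thermal = αLΔT = 9.17e-6·3250·88.2 = 2.629 mm.
δ = δ_mech + δ_thermal = 4.688 mm.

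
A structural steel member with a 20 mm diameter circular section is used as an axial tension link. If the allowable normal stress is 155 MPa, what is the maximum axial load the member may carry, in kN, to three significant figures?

A = 314.2 mm².
P_max = σ_allow · A = 155 · 314.2 = 48690 N = 48.69 kN.

48.7 kN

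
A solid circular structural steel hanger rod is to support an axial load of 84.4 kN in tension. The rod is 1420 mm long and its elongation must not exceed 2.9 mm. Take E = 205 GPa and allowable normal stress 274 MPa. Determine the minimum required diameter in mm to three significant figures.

19.8 mm

Required area A ≥ P/σ_allow = 84400/274 = 308 mm².
For a solid circular section, d ≥ √(4A/π) = 19.8 mm.
Elongation limit: A ≥ PL/(Eδ_allow) = 84400·1420/(205000·2.9) = 201.6 mm² ⇒ d ≥ 16.02 mm.
The stress limit governs.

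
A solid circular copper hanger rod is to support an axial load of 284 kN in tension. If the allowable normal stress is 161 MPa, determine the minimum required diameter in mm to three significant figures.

47.4 mm

Required area A ≥ P/σ_allow = 284000/161 = 1764 mm².
For a solid circular section, d ≥ √(4A/π) = 47.39 mm.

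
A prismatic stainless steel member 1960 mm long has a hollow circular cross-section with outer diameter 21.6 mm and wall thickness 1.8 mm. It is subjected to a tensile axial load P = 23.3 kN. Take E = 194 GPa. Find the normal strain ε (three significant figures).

0.00107

A = 112 mm².
σ = N/A = 208.1 MPa; ε = σ/E = 208.1/194000 = 1.073e-03.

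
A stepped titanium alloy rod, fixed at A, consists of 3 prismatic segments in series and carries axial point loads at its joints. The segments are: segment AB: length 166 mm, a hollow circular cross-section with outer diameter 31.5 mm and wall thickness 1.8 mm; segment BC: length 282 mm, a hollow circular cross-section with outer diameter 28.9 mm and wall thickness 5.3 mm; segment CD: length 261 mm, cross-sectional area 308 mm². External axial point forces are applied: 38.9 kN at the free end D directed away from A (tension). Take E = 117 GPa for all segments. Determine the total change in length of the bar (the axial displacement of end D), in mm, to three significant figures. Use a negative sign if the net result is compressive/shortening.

0.849 mm

Internal axial forces (sectioning from the free end, tension +): N_CD = 38.9 kN, N_BC = 38.9 kN, N_AB = 38.9 kN.
A_AB = 167.9 mm².
A_BC = 393 mm².
δ_AB = 38900·166/(167.9·117000) = 0.3286 mm
δ_BC = 38900·282/(393·117000) = 0.2386 mm
δ_CD = 38900·261/(308·117000) = 0.2817 mm
δ = Σδ_i = 0.849 mm.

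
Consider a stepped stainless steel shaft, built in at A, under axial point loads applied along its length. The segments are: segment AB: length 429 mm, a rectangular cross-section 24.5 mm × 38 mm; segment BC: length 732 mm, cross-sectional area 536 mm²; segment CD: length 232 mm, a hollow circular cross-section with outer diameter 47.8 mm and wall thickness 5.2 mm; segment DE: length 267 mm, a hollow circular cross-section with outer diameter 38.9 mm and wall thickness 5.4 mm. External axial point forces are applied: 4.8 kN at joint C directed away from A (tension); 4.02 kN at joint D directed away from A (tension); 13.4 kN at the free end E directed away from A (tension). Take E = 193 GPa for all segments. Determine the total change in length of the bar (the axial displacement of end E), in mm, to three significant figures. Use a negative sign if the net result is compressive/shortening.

Internal axial forces (sectioning from the free end, tension +): N_DE = 13.4 kN, N_CD = 17.42 kN, N_BC = 22.22 kN, N_AB = 22.22 kN.
A_AB = 931 mm².
A_CD = 695.9 mm².
A_DE = 568.3 mm².
δ_AB = 22220·429/(931·193000) = 0.05305 mm
δ_BC = 22220·732/(536·193000) = 0.1572 mm
δ_CD = 17420·232/(695.9·193000) = 0.03009 mm
δ_DE = 13400·267/(568.3·193000) = 0.03262 mm
δ = Σδ_i = 0.273 mm.

0.273 mm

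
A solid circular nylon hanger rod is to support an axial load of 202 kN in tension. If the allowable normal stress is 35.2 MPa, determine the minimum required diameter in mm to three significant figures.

Required area A ≥ P/σ_allow = 202000/35.2 = 5739 mm².
For a solid circular section, d ≥ √(4A/π) = 85.48 mm.

85.5 mm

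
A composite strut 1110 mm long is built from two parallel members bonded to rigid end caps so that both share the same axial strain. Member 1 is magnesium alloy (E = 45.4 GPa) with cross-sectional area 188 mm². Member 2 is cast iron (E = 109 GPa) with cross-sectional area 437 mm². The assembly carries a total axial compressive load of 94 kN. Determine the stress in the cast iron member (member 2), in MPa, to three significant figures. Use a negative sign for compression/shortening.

Equal strain + equilibrium ⇒ each member carries load in proportion to AE: A₁E₁ = 8535000 N, A₂E₂ = 47630000 N, ΣAE = 56170000 N.
σ₂ = P·E₂/ΣAE = -94000·109000/56170000 = -182.4 MPa.

-182 MPa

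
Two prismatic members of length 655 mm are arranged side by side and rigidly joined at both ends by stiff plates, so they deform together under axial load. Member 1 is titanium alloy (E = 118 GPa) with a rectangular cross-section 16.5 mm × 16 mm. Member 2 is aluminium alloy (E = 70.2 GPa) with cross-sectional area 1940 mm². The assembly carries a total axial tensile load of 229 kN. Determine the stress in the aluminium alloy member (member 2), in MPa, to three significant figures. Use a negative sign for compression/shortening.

96.1 MPa

A_1 = 264 mm².
Equal strain + equilibrium ⇒ each member carries load in proportion to AE: A₁E₁ = 31150000 N, A₂E₂ = 136200000 N, ΣAE = 167300000 N.
σ₂ = P·E₂/ΣAE = 229000·70200/167300000 = 96.07 MPa.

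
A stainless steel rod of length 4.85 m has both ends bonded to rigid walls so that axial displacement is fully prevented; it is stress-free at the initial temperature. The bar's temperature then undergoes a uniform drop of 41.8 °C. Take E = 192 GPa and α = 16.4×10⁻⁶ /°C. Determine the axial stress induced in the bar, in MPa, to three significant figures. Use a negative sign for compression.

132 MPa

Free thermal expansion αLΔT = 16.4e-6 · 4850 · -41.8 = -3.325 mm.
The walls impose strain ε = −(-3.325)/4850 = 6.8552e-04; σ = Eε = 192000 · 6.8552e-04 = 131.6 MPa.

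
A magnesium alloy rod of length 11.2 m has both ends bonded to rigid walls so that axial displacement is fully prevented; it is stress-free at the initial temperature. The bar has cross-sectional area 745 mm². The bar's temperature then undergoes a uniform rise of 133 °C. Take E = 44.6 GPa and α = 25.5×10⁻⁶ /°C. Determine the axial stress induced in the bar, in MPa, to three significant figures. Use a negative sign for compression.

Free thermal expansion αLΔT = 25.5e-6 · 11200 · 133 = 37.98 mm.
The walls impose strain ε = −(37.98)/11200 = -3.3915e-03; σ = Eε = 44600 · -3.3915e-03 = -151.3 MPa.

-151 MPa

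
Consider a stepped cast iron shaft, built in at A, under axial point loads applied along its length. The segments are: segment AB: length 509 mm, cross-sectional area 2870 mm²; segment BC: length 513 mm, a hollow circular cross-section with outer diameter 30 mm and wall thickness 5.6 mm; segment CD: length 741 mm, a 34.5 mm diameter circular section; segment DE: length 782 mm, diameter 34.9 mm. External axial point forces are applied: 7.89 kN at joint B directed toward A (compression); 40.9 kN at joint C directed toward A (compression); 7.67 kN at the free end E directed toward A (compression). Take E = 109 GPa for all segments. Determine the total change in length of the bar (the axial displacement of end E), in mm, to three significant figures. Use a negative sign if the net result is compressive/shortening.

Internal axial forces (sectioning from the free end, tension +): N_DE = -7.67 kN, N_CD = -7.67 kN, N_BC = -48.57 kN, N_AB = -56.46 kN.
A_BC = 429.3 mm².
A_CD = 934.8 mm².
A_DE = 956.6 mm².
δ_AB = -56460·509/(2870·109000) = -0.09187 mm
δ_BC = -48570·513/(429.3·109000) = -0.5325 mm
δ_CD = -7670·741/(934.8·109000) = -0.05578 mm
δ_DE = -7670·782/(956.6·109000) = -0.05752 mm
δ = Σδ_i = -0.7377 mm.

-0.738 mm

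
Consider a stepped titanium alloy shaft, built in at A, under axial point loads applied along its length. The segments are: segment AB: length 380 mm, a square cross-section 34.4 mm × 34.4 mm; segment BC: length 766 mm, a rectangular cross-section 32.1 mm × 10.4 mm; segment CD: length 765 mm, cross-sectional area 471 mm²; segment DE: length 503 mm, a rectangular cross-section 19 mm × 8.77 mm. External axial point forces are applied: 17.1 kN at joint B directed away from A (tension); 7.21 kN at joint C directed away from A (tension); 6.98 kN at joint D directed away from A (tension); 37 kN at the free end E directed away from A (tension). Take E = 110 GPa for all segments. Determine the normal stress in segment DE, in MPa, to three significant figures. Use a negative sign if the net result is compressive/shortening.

Internal axial forces (sectioning from the free end, tension +): N_DE = 37 kN, N_CD = 43.98 kN, N_BC = 51.19 kN, N_AB = 68.29 kN.
A_DE = 166.6 mm².
σ_DE = N_DE/A_DE = 37000/166.6 = 222 MPa.

222 MPa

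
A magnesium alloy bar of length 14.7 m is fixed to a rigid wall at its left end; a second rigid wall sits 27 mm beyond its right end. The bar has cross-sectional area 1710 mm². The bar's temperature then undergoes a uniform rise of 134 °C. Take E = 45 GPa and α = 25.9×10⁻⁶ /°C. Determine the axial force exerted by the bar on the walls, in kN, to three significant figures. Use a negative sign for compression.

Free thermal expansion αLΔT = 25.9e-6 · 14700 · 134 = 51.02 mm.
The walls engage after the gap closes; constrained expansion = 51.02 − 27 = 24.02 mm.
The walls impose strain ε = −(24.02)/14700 = -1.6339e-03; σ = Eε = 45000 · -1.6339e-03 = -73.52 MPa.
Wall reaction R = σ·A = -73.52·1710 = -125700 N = -125.7 kN.

-126 kN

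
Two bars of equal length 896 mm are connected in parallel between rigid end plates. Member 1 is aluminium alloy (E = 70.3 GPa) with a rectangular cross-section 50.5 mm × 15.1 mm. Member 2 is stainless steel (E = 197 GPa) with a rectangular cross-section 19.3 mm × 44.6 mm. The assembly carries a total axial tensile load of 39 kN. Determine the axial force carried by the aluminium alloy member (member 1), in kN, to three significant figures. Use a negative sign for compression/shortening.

A_1 = 762.5 mm².
A_2 = 860.8 mm².
Equal strain + equilibrium ⇒ each member carries load in proportion to AE: A₁E₁ = 53610000 N, A₂E₂ = 169600000 N, ΣAE = 223200000 N.
F₁ = P·A₁E₁/ΣAE = 39000·53610000/223200000 = 9368 N.

9.37 kN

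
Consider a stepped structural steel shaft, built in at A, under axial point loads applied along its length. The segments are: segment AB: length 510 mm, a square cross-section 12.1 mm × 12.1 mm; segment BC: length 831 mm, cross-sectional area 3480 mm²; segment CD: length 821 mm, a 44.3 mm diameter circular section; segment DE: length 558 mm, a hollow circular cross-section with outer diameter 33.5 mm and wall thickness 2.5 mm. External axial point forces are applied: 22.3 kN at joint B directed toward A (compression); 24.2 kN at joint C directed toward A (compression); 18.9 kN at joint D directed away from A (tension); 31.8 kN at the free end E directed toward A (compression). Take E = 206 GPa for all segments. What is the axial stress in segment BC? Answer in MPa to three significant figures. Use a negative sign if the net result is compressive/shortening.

-10.7 MPa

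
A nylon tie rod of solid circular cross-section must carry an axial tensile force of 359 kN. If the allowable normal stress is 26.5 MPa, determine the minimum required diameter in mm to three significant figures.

Required area A ≥ P/σ_allow = 359000/26.5 = 13550 mm².
For a solid circular section, d ≥ √(4A/π) = 131.3 mm.

131 mm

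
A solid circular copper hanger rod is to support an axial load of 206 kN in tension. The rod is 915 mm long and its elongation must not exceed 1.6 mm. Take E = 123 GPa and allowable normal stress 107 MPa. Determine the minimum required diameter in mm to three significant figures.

Required area A ≥ P/σ_allow = 206000/107 = 1925 mm².
For a solid circular section, d ≥ √(4A/π) = 49.51 mm.
Elongation limit: A ≥ PL/(Eδ_allow) = 206000·915/(123000·1.6) = 957.8 mm² ⇒ d ≥ 34.92 mm.
The stress limit governs.

49.5 mm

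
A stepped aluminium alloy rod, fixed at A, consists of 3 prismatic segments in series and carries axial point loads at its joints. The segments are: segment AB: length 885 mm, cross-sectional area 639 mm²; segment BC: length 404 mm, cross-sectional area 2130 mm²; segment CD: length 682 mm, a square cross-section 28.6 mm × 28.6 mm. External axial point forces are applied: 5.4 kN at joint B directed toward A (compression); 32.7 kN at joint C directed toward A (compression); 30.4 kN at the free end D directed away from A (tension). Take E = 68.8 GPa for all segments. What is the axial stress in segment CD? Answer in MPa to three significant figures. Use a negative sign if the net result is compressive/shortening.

37.2 MPa

Internal axial forces (sectioning from the free end, tension +): N_CD = 30.4 kN, N_BC = -2.3 kN, N_AB = -7.7 kN.
A_CD = 818 mm².
σ_CD = N_CD/A_CD = 30400/818 = 37.17 MPa.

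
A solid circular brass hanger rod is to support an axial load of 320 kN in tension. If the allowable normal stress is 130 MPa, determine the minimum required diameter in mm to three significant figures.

56.0 mm

Required area A ≥ P/σ_allow = 320000/130 = 2462 mm².
For a solid circular section, d ≥ √(4A/π) = 55.98 mm.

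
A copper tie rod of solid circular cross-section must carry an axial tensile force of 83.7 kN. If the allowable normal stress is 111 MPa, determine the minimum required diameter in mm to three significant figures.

31.0 mm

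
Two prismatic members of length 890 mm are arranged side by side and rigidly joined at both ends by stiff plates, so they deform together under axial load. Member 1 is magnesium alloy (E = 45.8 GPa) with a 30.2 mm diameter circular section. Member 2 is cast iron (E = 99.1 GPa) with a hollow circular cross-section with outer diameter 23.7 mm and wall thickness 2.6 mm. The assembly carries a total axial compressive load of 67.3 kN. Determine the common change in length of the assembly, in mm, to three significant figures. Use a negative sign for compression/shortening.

A_1 = 716.3 mm².
A_2 = 172.3 mm².
Equal strain + equilibrium ⇒ each member carries load in proportion to AE: A₁E₁ = 32810000 N, A₂E₂ = 17080000 N, ΣAE = 49890000 N.
δ = PL/ΣAE = -67300·890/49890000 = -1.201 mm.

-1.20 mm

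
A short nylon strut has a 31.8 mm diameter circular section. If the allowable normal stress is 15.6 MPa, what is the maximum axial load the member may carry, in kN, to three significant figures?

A = 794.2 mm².
P_max = σ_allow · A = 15.6 · 794.2 = 12390 N = 12.39 kN.

12.4 kN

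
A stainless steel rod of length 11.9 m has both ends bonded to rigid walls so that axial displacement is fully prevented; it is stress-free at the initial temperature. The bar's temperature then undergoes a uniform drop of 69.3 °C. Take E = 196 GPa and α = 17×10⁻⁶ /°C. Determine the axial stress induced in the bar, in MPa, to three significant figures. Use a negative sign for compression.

231 MPa

Free thermal expansion αLΔT = 17e-6 · 11900 · -69.3 = -14.02 mm.
The walls impose strain ε = −(-14.02)/11900 = 1.1781e-03; σ = Eε = 196000 · 1.1781e-03 = 230.9 MPa.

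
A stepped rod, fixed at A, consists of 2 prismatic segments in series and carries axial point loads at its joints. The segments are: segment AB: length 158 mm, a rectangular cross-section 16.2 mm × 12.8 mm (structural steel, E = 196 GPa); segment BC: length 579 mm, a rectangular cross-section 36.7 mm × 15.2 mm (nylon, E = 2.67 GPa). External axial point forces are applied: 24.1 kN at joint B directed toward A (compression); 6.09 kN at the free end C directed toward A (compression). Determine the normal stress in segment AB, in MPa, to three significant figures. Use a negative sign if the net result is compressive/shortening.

-146 MPa

Internal axial forces (sectioning from the free end, tension +): N_BC = -6.09 kN, N_AB = -30.19 kN.
A_AB = 207.4 mm².
σ_AB = N_AB/A_AB = -30190/207.4 = -145.6 MPa.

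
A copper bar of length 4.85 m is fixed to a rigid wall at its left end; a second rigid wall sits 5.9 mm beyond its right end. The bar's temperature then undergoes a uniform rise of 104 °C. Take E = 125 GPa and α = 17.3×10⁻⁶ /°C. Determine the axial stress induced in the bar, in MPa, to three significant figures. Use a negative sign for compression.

-72.8 MPa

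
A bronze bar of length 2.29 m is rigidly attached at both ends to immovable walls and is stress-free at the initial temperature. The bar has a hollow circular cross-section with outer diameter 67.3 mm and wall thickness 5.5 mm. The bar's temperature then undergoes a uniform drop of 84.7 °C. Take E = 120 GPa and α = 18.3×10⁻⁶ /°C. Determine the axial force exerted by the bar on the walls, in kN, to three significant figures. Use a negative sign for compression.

Free thermal expansion αLΔT = 18.3e-6 · 2290 · -84.7 = -3.55 mm.
The walls impose strain ε = −(-3.55)/2290 = 1.5500e-03; σ = Eε = 120000 · 1.5500e-03 = 186 MPa.
Wall reaction R = σ·A = 186·1068 = 198600 N = 198.6 kN.

199 kN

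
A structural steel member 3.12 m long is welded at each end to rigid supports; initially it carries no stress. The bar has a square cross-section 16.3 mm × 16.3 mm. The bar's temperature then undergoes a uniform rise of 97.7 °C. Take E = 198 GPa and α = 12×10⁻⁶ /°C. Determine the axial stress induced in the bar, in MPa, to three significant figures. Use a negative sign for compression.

Free thermal expansion αLΔT = 12e-6 · 3120 · 97.7 = 3.658 mm.
The walls impose strain ε = −(3.658)/3120 = -1.1724e-03; σ = Eε = 198000 · -1.1724e-03 = -232.1 MPa.

-232 MPa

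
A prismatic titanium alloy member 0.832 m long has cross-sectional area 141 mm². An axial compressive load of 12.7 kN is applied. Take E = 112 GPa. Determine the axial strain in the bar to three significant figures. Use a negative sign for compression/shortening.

-8.04e-04

σ = N/A = -90.07 MPa; ε = σ/E = -90.07/112000 = -8.042e-04.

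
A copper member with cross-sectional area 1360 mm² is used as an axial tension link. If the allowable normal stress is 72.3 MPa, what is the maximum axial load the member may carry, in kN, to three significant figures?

98.3 kN

P_max = σ_allow · A = 72.3 · 1360 = 98330 N = 98.33 kN.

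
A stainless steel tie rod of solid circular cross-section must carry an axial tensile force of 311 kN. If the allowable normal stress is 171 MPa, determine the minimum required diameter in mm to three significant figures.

48.1 mm

Required area A ≥ P/σ_allow = 311000/171 = 1819 mm².
For a solid circular section, d ≥ √(4A/π) = 48.12 mm.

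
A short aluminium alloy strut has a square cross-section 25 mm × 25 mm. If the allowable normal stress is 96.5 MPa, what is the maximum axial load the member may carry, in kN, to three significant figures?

A = 625 mm².
P_max = σ_allow · A = 96.5 · 625 = 60310 N = 60.31 kN.

60.3 kN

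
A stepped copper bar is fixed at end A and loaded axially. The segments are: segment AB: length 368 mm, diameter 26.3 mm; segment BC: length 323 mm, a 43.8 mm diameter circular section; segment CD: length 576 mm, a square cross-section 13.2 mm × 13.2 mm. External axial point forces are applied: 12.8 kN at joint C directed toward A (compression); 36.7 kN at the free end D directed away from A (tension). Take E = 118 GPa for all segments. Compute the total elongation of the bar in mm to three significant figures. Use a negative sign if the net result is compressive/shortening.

1.21 mm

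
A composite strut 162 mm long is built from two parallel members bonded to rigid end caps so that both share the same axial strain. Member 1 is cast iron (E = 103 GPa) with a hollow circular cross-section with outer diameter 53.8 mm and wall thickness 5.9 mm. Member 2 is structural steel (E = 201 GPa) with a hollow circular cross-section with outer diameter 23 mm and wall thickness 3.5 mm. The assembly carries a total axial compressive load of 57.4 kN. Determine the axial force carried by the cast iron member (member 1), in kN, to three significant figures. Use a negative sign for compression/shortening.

A_1 = 887.8 mm².
A_2 = 214.4 mm².
Equal strain + equilibrium ⇒ each member carries load in proportion to AE: A₁E₁ = 91450000 N, A₂E₂ = 43100000 N, ΣAE = 134500000 N.
F₁ = P·A₁E₁/ΣAE = -57400·91450000/134500000 = -39010 N.

-39.0 kN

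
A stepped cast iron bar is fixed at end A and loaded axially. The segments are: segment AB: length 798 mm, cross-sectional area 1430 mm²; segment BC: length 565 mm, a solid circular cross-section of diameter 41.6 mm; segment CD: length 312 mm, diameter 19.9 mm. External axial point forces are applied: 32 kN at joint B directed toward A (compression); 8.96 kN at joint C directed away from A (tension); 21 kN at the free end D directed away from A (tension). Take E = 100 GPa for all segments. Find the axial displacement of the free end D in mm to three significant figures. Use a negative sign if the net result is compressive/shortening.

Internal axial forces (sectioning from the free end, tension +): N_CD = 21 kN, N_BC = 29.96 kN, N_AB = -2.04 kN.
A_BC = 1359 mm².
A_CD = 311 mm².
δ_AB = -2040·798/(1430·100000) = -0.01138 mm
δ_BC = 29960·565/(1359·100000) = 0.1245 mm
δ_CD = 21000·312/(311·100000) = 0.2107 mm
δ = Σδ_i = 0.3238 mm.

0.324 mm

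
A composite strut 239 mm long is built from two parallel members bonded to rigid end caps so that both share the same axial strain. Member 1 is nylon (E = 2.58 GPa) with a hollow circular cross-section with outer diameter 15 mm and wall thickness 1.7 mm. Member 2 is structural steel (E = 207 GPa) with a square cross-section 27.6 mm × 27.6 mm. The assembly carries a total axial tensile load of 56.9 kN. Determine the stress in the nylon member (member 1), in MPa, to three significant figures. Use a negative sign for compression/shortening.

0.930 MPa

A_1 = 71.03 mm².
A_2 = 761.8 mm².
Equal strain + equilibrium ⇒ each member carries load in proportion to AE: A₁E₁ = 183300 N, A₂E₂ = 157700000 N, ΣAE = 157900000 N.
σ₁ = P·E₁/ΣAE = 56900·2580/157900000 = 0.9299 MPa.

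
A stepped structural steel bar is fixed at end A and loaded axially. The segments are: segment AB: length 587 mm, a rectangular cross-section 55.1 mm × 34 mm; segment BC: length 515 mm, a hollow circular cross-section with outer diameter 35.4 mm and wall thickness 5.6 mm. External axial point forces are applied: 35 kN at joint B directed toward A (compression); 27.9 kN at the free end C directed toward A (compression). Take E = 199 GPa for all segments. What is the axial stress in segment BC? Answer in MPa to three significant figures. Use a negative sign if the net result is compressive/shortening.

-53.2 MPa

Internal axial forces (sectioning from the free end, tension +): N_BC = -27.9 kN, N_AB = -62.9 kN.
A_BC = 524.3 mm².
σ_BC = N_BC/A_BC = -27900/524.3 = -53.22 MPa.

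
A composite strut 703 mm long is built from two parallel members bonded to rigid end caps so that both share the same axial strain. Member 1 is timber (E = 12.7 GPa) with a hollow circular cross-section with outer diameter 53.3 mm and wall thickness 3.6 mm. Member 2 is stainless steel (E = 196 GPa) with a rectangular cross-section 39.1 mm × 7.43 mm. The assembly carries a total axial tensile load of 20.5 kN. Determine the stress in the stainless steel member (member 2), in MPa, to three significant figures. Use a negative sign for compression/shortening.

A_1 = 562.1 mm².
A_2 = 290.5 mm².
Equal strain + equilibrium ⇒ each member carries load in proportion to AE: A₁E₁ = 7139000 N, A₂E₂ = 56940000 N, ΣAE = 64080000 N.
σ₂ = P·E₂/ΣAE = 20500·196000/64080000 = 62.7 MPa.

62.7 MPa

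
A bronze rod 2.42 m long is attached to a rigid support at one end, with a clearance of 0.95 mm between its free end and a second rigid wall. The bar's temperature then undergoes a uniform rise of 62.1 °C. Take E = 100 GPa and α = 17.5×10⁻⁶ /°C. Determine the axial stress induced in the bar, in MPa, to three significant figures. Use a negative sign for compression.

Free thermal expansion αLΔT = 17.5e-6 · 2420 · 62.1 = 2.63 mm.
The walls engage after the gap closes; constrained expansion = 2.63 − 0.95 = 1.68 mm.
The walls impose strain ε = −(1.68)/2420 = -6.9419e-04; σ = Eε = 100000 · -6.9419e-04 = -69.42 MPa.

-69.4 MPa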